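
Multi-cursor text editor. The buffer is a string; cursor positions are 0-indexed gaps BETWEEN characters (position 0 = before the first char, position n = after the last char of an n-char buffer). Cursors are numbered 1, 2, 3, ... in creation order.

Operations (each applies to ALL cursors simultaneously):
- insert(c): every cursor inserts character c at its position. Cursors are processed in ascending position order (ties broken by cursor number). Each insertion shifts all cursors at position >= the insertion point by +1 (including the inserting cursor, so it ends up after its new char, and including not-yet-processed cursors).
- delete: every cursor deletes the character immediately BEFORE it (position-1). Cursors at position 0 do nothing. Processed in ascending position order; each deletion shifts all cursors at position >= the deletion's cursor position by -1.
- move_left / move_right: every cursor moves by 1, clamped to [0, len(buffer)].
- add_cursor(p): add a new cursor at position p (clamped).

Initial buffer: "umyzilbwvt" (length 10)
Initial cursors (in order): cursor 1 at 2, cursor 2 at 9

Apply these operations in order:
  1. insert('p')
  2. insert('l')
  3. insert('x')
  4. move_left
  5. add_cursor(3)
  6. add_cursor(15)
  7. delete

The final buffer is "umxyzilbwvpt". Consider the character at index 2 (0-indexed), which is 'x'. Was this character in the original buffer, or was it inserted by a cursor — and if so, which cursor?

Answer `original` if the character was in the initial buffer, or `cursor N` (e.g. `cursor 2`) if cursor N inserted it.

Answer: cursor 1

Derivation:
After op 1 (insert('p')): buffer="umpyzilbwvpt" (len 12), cursors c1@3 c2@11, authorship ..1.......2.
After op 2 (insert('l')): buffer="umplyzilbwvplt" (len 14), cursors c1@4 c2@13, authorship ..11.......22.
After op 3 (insert('x')): buffer="umplxyzilbwvplxt" (len 16), cursors c1@5 c2@15, authorship ..111.......222.
After op 4 (move_left): buffer="umplxyzilbwvplxt" (len 16), cursors c1@4 c2@14, authorship ..111.......222.
After op 5 (add_cursor(3)): buffer="umplxyzilbwvplxt" (len 16), cursors c3@3 c1@4 c2@14, authorship ..111.......222.
After op 6 (add_cursor(15)): buffer="umplxyzilbwvplxt" (len 16), cursors c3@3 c1@4 c2@14 c4@15, authorship ..111.......222.
After op 7 (delete): buffer="umxyzilbwvpt" (len 12), cursors c1@2 c3@2 c2@11 c4@11, authorship ..1.......2.
Authorship (.=original, N=cursor N): . . 1 . . . . . . . 2 .
Index 2: author = 1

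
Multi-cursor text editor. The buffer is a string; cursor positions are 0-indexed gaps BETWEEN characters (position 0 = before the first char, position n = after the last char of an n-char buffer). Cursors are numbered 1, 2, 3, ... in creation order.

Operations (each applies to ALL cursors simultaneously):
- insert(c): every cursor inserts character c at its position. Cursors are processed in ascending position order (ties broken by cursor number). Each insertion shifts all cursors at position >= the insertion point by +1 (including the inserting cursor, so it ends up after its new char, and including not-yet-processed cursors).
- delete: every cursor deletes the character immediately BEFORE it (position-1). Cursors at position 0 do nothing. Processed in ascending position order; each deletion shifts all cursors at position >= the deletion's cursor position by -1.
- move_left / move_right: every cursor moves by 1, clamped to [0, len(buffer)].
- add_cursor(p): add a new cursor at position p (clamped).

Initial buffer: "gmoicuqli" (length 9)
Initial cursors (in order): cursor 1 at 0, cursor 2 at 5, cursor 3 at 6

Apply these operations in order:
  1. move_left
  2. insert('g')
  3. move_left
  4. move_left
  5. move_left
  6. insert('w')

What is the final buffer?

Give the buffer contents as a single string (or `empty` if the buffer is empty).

Answer: wggmwoiwgcguqli

Derivation:
After op 1 (move_left): buffer="gmoicuqli" (len 9), cursors c1@0 c2@4 c3@5, authorship .........
After op 2 (insert('g')): buffer="ggmoigcguqli" (len 12), cursors c1@1 c2@6 c3@8, authorship 1....2.3....
After op 3 (move_left): buffer="ggmoigcguqli" (len 12), cursors c1@0 c2@5 c3@7, authorship 1....2.3....
After op 4 (move_left): buffer="ggmoigcguqli" (len 12), cursors c1@0 c2@4 c3@6, authorship 1....2.3....
After op 5 (move_left): buffer="ggmoigcguqli" (len 12), cursors c1@0 c2@3 c3@5, authorship 1....2.3....
After op 6 (insert('w')): buffer="wggmwoiwgcguqli" (len 15), cursors c1@1 c2@5 c3@8, authorship 11..2..32.3....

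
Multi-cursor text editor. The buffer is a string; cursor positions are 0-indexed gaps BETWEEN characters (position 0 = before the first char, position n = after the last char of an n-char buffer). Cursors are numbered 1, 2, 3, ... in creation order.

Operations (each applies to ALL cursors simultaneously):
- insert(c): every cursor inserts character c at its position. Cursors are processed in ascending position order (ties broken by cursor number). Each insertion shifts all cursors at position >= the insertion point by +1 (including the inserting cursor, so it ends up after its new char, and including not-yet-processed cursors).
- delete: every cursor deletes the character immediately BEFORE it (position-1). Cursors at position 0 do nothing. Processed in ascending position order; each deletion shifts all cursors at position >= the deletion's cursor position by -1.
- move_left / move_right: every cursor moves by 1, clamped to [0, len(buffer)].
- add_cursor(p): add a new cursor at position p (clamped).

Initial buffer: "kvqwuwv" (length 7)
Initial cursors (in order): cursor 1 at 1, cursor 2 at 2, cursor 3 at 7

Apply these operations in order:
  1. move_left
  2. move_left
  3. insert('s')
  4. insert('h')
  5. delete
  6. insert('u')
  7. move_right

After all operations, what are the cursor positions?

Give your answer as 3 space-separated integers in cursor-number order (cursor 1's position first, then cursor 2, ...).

After op 1 (move_left): buffer="kvqwuwv" (len 7), cursors c1@0 c2@1 c3@6, authorship .......
After op 2 (move_left): buffer="kvqwuwv" (len 7), cursors c1@0 c2@0 c3@5, authorship .......
After op 3 (insert('s')): buffer="sskvqwuswv" (len 10), cursors c1@2 c2@2 c3@8, authorship 12.....3..
After op 4 (insert('h')): buffer="sshhkvqwushwv" (len 13), cursors c1@4 c2@4 c3@11, authorship 1212.....33..
After op 5 (delete): buffer="sskvqwuswv" (len 10), cursors c1@2 c2@2 c3@8, authorship 12.....3..
After op 6 (insert('u')): buffer="ssuukvqwusuwv" (len 13), cursors c1@4 c2@4 c3@11, authorship 1212.....33..
After op 7 (move_right): buffer="ssuukvqwusuwv" (len 13), cursors c1@5 c2@5 c3@12, authorship 1212.....33..

Answer: 5 5 12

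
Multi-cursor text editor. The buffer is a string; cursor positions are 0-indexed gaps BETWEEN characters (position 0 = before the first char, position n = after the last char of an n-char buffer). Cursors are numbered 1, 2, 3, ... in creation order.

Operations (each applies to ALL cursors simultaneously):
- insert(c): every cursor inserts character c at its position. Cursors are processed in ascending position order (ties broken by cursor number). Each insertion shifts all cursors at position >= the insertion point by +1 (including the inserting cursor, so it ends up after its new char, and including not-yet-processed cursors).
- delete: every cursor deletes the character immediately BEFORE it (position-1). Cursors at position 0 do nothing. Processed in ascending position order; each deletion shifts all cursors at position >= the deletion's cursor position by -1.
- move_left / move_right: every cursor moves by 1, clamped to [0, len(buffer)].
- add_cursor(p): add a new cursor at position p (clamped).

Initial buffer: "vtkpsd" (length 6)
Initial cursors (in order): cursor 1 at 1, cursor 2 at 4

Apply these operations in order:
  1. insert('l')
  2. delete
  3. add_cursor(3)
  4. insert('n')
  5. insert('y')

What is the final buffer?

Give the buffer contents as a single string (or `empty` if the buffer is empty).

After op 1 (insert('l')): buffer="vltkplsd" (len 8), cursors c1@2 c2@6, authorship .1...2..
After op 2 (delete): buffer="vtkpsd" (len 6), cursors c1@1 c2@4, authorship ......
After op 3 (add_cursor(3)): buffer="vtkpsd" (len 6), cursors c1@1 c3@3 c2@4, authorship ......
After op 4 (insert('n')): buffer="vntknpnsd" (len 9), cursors c1@2 c3@5 c2@7, authorship .1..3.2..
After op 5 (insert('y')): buffer="vnytknypnysd" (len 12), cursors c1@3 c3@7 c2@10, authorship .11..33.22..

Answer: vnytknypnysd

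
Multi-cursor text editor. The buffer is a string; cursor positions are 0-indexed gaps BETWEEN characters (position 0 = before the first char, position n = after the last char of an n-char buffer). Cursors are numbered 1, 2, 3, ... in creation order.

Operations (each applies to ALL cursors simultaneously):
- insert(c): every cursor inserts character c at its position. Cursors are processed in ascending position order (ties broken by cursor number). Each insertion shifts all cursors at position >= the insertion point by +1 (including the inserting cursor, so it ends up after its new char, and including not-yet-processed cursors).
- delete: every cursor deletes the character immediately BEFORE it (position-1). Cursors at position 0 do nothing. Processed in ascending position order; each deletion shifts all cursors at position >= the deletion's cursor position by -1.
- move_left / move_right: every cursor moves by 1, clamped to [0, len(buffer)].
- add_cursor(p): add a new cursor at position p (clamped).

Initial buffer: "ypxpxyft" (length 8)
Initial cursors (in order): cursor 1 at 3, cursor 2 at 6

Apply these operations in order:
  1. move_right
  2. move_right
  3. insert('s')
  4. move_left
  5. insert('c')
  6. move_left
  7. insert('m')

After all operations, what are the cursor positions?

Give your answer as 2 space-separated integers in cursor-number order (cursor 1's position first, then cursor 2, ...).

After op 1 (move_right): buffer="ypxpxyft" (len 8), cursors c1@4 c2@7, authorship ........
After op 2 (move_right): buffer="ypxpxyft" (len 8), cursors c1@5 c2@8, authorship ........
After op 3 (insert('s')): buffer="ypxpxsyfts" (len 10), cursors c1@6 c2@10, authorship .....1...2
After op 4 (move_left): buffer="ypxpxsyfts" (len 10), cursors c1@5 c2@9, authorship .....1...2
After op 5 (insert('c')): buffer="ypxpxcsyftcs" (len 12), cursors c1@6 c2@11, authorship .....11...22
After op 6 (move_left): buffer="ypxpxcsyftcs" (len 12), cursors c1@5 c2@10, authorship .....11...22
After op 7 (insert('m')): buffer="ypxpxmcsyftmcs" (len 14), cursors c1@6 c2@12, authorship .....111...222

Answer: 6 12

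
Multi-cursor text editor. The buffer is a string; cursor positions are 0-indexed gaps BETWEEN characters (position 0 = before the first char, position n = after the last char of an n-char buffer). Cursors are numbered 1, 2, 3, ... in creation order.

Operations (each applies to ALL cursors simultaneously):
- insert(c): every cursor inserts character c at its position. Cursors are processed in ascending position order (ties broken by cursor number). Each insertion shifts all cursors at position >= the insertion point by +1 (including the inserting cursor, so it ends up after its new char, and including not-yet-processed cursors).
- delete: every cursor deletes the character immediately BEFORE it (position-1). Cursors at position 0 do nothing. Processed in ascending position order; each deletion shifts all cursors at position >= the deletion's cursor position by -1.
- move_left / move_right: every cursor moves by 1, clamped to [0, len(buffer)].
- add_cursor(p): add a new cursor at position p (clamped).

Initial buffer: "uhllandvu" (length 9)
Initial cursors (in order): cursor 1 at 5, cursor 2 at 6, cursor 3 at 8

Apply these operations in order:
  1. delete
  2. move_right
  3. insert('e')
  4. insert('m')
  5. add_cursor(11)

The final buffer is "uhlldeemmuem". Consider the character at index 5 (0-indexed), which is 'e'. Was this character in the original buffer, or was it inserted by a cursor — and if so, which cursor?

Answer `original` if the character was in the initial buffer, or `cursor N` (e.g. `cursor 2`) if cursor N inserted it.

After op 1 (delete): buffer="uhlldu" (len 6), cursors c1@4 c2@4 c3@5, authorship ......
After op 2 (move_right): buffer="uhlldu" (len 6), cursors c1@5 c2@5 c3@6, authorship ......
After op 3 (insert('e')): buffer="uhlldeeue" (len 9), cursors c1@7 c2@7 c3@9, authorship .....12.3
After op 4 (insert('m')): buffer="uhlldeemmuem" (len 12), cursors c1@9 c2@9 c3@12, authorship .....1212.33
After op 5 (add_cursor(11)): buffer="uhlldeemmuem" (len 12), cursors c1@9 c2@9 c4@11 c3@12, authorship .....1212.33
Authorship (.=original, N=cursor N): . . . . . 1 2 1 2 . 3 3
Index 5: author = 1

Answer: cursor 1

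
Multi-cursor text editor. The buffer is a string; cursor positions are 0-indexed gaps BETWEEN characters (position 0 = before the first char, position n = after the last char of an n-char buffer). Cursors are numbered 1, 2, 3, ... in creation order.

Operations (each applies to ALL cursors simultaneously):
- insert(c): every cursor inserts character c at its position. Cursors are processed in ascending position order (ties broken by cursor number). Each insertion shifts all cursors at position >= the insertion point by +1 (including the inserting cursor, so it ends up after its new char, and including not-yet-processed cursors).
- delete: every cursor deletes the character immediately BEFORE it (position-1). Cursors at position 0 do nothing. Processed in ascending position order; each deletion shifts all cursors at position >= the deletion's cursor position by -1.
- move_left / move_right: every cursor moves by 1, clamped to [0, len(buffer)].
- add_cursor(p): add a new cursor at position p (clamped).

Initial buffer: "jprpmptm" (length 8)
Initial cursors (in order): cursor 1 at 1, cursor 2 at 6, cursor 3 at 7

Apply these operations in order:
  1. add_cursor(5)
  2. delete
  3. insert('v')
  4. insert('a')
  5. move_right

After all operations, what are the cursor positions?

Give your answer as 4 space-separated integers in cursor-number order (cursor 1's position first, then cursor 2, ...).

Answer: 3 12 12 12

Derivation:
After op 1 (add_cursor(5)): buffer="jprpmptm" (len 8), cursors c1@1 c4@5 c2@6 c3@7, authorship ........
After op 2 (delete): buffer="prpm" (len 4), cursors c1@0 c2@3 c3@3 c4@3, authorship ....
After op 3 (insert('v')): buffer="vprpvvvm" (len 8), cursors c1@1 c2@7 c3@7 c4@7, authorship 1...234.
After op 4 (insert('a')): buffer="vaprpvvvaaam" (len 12), cursors c1@2 c2@11 c3@11 c4@11, authorship 11...234234.
After op 5 (move_right): buffer="vaprpvvvaaam" (len 12), cursors c1@3 c2@12 c3@12 c4@12, authorship 11...234234.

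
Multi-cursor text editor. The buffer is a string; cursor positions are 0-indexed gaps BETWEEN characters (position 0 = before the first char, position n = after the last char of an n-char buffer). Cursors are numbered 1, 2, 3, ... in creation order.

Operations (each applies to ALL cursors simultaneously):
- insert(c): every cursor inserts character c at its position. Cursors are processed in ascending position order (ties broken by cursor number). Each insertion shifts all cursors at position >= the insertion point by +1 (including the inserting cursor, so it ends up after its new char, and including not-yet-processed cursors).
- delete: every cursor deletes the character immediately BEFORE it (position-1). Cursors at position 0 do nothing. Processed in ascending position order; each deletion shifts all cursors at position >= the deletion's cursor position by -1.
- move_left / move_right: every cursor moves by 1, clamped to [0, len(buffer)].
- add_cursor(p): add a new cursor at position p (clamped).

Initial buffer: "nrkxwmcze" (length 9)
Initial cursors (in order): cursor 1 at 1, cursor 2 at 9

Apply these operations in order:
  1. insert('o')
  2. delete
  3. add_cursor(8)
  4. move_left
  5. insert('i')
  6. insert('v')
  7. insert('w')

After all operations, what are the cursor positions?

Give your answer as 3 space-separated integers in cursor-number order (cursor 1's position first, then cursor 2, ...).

After op 1 (insert('o')): buffer="norkxwmczeo" (len 11), cursors c1@2 c2@11, authorship .1........2
After op 2 (delete): buffer="nrkxwmcze" (len 9), cursors c1@1 c2@9, authorship .........
After op 3 (add_cursor(8)): buffer="nrkxwmcze" (len 9), cursors c1@1 c3@8 c2@9, authorship .........
After op 4 (move_left): buffer="nrkxwmcze" (len 9), cursors c1@0 c3@7 c2@8, authorship .........
After op 5 (insert('i')): buffer="inrkxwmcizie" (len 12), cursors c1@1 c3@9 c2@11, authorship 1.......3.2.
After op 6 (insert('v')): buffer="ivnrkxwmcivzive" (len 15), cursors c1@2 c3@11 c2@14, authorship 11.......33.22.
After op 7 (insert('w')): buffer="ivwnrkxwmcivwzivwe" (len 18), cursors c1@3 c3@13 c2@17, authorship 111.......333.222.

Answer: 3 17 13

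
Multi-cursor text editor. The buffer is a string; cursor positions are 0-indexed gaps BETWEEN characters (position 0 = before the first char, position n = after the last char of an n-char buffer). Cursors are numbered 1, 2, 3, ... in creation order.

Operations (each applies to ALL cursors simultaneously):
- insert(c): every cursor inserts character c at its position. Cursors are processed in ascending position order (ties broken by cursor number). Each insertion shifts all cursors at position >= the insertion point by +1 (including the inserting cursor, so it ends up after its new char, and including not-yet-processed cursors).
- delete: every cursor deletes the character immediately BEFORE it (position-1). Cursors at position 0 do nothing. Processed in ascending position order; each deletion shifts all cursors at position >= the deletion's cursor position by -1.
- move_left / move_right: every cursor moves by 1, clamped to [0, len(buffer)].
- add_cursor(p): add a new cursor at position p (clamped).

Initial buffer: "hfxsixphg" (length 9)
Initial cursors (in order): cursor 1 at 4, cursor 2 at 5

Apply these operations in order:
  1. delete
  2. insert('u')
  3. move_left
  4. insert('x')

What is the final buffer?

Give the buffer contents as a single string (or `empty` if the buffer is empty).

After op 1 (delete): buffer="hfxxphg" (len 7), cursors c1@3 c2@3, authorship .......
After op 2 (insert('u')): buffer="hfxuuxphg" (len 9), cursors c1@5 c2@5, authorship ...12....
After op 3 (move_left): buffer="hfxuuxphg" (len 9), cursors c1@4 c2@4, authorship ...12....
After op 4 (insert('x')): buffer="hfxuxxuxphg" (len 11), cursors c1@6 c2@6, authorship ...1122....

Answer: hfxuxxuxphg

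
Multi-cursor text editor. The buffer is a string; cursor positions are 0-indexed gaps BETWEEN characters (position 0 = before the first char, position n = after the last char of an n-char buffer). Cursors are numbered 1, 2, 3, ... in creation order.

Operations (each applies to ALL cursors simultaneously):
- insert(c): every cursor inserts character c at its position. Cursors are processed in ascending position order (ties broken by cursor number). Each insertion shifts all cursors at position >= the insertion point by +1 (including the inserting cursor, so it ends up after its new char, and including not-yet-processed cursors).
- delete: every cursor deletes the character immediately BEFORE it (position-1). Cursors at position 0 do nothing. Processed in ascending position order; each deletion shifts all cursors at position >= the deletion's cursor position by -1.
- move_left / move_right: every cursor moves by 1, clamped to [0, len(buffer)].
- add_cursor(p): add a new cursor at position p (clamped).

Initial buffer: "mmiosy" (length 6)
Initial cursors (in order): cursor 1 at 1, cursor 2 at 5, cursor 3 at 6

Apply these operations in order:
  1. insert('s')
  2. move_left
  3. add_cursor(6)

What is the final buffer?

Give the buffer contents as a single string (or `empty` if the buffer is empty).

After op 1 (insert('s')): buffer="msmiossys" (len 9), cursors c1@2 c2@7 c3@9, authorship .1....2.3
After op 2 (move_left): buffer="msmiossys" (len 9), cursors c1@1 c2@6 c3@8, authorship .1....2.3
After op 3 (add_cursor(6)): buffer="msmiossys" (len 9), cursors c1@1 c2@6 c4@6 c3@8, authorship .1....2.3

Answer: msmiossys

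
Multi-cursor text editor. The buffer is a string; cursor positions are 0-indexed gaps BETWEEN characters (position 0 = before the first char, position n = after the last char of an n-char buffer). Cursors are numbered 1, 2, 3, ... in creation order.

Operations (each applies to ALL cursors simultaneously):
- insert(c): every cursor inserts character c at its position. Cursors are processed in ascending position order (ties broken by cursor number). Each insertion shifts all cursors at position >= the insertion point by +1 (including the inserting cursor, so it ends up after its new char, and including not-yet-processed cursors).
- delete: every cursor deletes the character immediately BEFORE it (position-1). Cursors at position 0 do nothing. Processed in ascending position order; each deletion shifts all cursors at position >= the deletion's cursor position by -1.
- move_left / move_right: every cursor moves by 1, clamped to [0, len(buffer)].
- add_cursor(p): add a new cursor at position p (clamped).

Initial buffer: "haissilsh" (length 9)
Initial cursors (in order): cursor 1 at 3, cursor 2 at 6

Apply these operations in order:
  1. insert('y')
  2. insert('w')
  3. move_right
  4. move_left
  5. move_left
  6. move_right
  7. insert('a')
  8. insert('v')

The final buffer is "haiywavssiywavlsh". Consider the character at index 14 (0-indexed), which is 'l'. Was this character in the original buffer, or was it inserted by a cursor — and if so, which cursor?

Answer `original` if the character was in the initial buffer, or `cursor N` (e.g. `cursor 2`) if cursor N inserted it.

Answer: original

Derivation:
After op 1 (insert('y')): buffer="haiyssiylsh" (len 11), cursors c1@4 c2@8, authorship ...1...2...
After op 2 (insert('w')): buffer="haiywssiywlsh" (len 13), cursors c1@5 c2@10, authorship ...11...22...
After op 3 (move_right): buffer="haiywssiywlsh" (len 13), cursors c1@6 c2@11, authorship ...11...22...
After op 4 (move_left): buffer="haiywssiywlsh" (len 13), cursors c1@5 c2@10, authorship ...11...22...
After op 5 (move_left): buffer="haiywssiywlsh" (len 13), cursors c1@4 c2@9, authorship ...11...22...
After op 6 (move_right): buffer="haiywssiywlsh" (len 13), cursors c1@5 c2@10, authorship ...11...22...
After op 7 (insert('a')): buffer="haiywassiywalsh" (len 15), cursors c1@6 c2@12, authorship ...111...222...
After op 8 (insert('v')): buffer="haiywavssiywavlsh" (len 17), cursors c1@7 c2@14, authorship ...1111...2222...
Authorship (.=original, N=cursor N): . . . 1 1 1 1 . . . 2 2 2 2 . . .
Index 14: author = original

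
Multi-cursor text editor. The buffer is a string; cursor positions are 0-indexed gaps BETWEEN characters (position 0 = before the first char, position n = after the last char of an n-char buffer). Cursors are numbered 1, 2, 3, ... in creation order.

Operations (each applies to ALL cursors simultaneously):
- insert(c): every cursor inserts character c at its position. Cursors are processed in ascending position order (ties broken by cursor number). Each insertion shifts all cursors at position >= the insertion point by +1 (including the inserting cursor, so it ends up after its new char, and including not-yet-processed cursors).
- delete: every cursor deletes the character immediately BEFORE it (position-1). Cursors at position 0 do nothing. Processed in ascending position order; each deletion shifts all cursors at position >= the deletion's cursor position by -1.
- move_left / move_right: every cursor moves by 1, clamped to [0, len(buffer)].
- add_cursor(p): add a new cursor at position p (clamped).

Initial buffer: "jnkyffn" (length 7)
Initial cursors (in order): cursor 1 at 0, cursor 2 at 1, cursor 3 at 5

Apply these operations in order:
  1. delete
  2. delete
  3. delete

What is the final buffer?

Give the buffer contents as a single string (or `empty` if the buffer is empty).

After op 1 (delete): buffer="nkyfn" (len 5), cursors c1@0 c2@0 c3@3, authorship .....
After op 2 (delete): buffer="nkfn" (len 4), cursors c1@0 c2@0 c3@2, authorship ....
After op 3 (delete): buffer="nfn" (len 3), cursors c1@0 c2@0 c3@1, authorship ...

Answer: nfn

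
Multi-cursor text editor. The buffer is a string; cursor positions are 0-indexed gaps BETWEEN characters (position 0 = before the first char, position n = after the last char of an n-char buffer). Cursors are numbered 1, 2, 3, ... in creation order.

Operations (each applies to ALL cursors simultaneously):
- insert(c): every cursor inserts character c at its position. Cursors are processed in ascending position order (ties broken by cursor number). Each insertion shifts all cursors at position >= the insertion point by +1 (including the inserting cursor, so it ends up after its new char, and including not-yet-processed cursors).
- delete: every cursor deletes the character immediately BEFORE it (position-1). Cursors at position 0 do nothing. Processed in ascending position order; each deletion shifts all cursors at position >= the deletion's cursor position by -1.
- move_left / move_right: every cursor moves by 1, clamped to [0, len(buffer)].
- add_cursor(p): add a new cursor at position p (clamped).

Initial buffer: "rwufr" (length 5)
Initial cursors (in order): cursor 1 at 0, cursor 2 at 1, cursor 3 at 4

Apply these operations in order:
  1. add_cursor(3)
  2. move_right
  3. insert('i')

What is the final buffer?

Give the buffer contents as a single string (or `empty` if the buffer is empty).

After op 1 (add_cursor(3)): buffer="rwufr" (len 5), cursors c1@0 c2@1 c4@3 c3@4, authorship .....
After op 2 (move_right): buffer="rwufr" (len 5), cursors c1@1 c2@2 c4@4 c3@5, authorship .....
After op 3 (insert('i')): buffer="riwiufiri" (len 9), cursors c1@2 c2@4 c4@7 c3@9, authorship .1.2..4.3

Answer: riwiufiri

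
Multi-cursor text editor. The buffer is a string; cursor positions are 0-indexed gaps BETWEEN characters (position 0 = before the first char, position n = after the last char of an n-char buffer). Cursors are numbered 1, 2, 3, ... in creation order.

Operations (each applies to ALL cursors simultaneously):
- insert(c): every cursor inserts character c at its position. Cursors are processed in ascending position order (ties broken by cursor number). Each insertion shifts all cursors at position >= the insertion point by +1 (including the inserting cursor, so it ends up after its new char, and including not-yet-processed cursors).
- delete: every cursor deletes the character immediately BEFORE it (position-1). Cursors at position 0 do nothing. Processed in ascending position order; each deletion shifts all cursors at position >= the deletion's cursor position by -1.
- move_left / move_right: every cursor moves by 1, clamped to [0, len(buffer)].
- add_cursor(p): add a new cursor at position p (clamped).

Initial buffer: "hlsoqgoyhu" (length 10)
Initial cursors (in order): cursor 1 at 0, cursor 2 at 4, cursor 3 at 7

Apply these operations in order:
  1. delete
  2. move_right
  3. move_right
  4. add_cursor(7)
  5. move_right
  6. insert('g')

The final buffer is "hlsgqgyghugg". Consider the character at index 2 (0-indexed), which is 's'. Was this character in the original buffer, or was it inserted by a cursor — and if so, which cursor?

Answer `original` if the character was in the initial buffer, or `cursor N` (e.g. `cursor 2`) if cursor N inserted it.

After op 1 (delete): buffer="hlsqgyhu" (len 8), cursors c1@0 c2@3 c3@5, authorship ........
After op 2 (move_right): buffer="hlsqgyhu" (len 8), cursors c1@1 c2@4 c3@6, authorship ........
After op 3 (move_right): buffer="hlsqgyhu" (len 8), cursors c1@2 c2@5 c3@7, authorship ........
After op 4 (add_cursor(7)): buffer="hlsqgyhu" (len 8), cursors c1@2 c2@5 c3@7 c4@7, authorship ........
After op 5 (move_right): buffer="hlsqgyhu" (len 8), cursors c1@3 c2@6 c3@8 c4@8, authorship ........
After op 6 (insert('g')): buffer="hlsgqgyghugg" (len 12), cursors c1@4 c2@8 c3@12 c4@12, authorship ...1...2..34
Authorship (.=original, N=cursor N): . . . 1 . . . 2 . . 3 4
Index 2: author = original

Answer: original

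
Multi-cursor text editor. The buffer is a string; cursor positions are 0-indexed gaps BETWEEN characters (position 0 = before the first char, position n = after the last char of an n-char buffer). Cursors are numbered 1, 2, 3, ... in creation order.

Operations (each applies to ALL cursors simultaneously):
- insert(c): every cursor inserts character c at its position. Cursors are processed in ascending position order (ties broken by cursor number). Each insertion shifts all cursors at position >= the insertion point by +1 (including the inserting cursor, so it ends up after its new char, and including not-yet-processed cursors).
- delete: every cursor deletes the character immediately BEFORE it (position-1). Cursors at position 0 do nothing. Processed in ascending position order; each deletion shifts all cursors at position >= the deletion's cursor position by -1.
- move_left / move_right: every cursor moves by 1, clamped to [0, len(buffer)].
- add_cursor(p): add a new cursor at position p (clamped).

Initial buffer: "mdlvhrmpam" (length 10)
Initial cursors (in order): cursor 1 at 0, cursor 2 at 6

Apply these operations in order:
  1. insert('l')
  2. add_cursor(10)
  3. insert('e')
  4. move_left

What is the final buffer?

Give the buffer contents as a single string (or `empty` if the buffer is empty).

Answer: lemdlvhrlempeam

Derivation:
After op 1 (insert('l')): buffer="lmdlvhrlmpam" (len 12), cursors c1@1 c2@8, authorship 1......2....
After op 2 (add_cursor(10)): buffer="lmdlvhrlmpam" (len 12), cursors c1@1 c2@8 c3@10, authorship 1......2....
After op 3 (insert('e')): buffer="lemdlvhrlempeam" (len 15), cursors c1@2 c2@10 c3@13, authorship 11......22..3..
After op 4 (move_left): buffer="lemdlvhrlempeam" (len 15), cursors c1@1 c2@9 c3@12, authorship 11......22..3..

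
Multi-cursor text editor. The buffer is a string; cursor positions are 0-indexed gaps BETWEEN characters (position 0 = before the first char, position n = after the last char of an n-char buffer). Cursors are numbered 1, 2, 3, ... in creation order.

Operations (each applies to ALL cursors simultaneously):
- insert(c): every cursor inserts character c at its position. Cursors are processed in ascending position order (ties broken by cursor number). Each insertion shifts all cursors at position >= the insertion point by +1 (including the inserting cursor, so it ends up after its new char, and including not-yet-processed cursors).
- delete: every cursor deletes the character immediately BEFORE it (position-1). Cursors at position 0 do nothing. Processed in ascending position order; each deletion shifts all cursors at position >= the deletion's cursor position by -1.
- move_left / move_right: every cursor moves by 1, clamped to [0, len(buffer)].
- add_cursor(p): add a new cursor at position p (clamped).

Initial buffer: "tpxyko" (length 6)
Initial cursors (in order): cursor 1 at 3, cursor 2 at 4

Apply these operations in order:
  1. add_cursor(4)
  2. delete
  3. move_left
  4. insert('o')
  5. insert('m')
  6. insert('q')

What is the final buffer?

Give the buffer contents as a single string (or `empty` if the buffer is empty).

After op 1 (add_cursor(4)): buffer="tpxyko" (len 6), cursors c1@3 c2@4 c3@4, authorship ......
After op 2 (delete): buffer="tko" (len 3), cursors c1@1 c2@1 c3@1, authorship ...
After op 3 (move_left): buffer="tko" (len 3), cursors c1@0 c2@0 c3@0, authorship ...
After op 4 (insert('o')): buffer="oootko" (len 6), cursors c1@3 c2@3 c3@3, authorship 123...
After op 5 (insert('m')): buffer="ooommmtko" (len 9), cursors c1@6 c2@6 c3@6, authorship 123123...
After op 6 (insert('q')): buffer="ooommmqqqtko" (len 12), cursors c1@9 c2@9 c3@9, authorship 123123123...

Answer: ooommmqqqtko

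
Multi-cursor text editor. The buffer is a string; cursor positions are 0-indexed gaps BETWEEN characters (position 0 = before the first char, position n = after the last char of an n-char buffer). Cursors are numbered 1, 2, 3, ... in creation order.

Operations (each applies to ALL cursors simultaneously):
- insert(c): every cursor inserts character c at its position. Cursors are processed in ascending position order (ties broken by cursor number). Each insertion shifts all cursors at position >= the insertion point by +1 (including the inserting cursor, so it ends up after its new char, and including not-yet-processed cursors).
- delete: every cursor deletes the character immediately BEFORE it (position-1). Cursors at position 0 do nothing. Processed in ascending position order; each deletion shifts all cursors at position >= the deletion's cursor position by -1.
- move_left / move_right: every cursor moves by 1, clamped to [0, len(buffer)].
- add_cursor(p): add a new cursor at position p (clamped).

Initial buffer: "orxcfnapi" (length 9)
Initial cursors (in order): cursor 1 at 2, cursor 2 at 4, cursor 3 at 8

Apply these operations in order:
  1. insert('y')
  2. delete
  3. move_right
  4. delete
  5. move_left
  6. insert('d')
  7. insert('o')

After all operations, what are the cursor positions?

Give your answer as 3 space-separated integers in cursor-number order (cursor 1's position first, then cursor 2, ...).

Answer: 3 6 11

Derivation:
After op 1 (insert('y')): buffer="oryxcyfnapyi" (len 12), cursors c1@3 c2@6 c3@11, authorship ..1..2....3.
After op 2 (delete): buffer="orxcfnapi" (len 9), cursors c1@2 c2@4 c3@8, authorship .........
After op 3 (move_right): buffer="orxcfnapi" (len 9), cursors c1@3 c2@5 c3@9, authorship .........
After op 4 (delete): buffer="orcnap" (len 6), cursors c1@2 c2@3 c3@6, authorship ......
After op 5 (move_left): buffer="orcnap" (len 6), cursors c1@1 c2@2 c3@5, authorship ......
After op 6 (insert('d')): buffer="odrdcnadp" (len 9), cursors c1@2 c2@4 c3@8, authorship .1.2...3.
After op 7 (insert('o')): buffer="odordocnadop" (len 12), cursors c1@3 c2@6 c3@11, authorship .11.22...33.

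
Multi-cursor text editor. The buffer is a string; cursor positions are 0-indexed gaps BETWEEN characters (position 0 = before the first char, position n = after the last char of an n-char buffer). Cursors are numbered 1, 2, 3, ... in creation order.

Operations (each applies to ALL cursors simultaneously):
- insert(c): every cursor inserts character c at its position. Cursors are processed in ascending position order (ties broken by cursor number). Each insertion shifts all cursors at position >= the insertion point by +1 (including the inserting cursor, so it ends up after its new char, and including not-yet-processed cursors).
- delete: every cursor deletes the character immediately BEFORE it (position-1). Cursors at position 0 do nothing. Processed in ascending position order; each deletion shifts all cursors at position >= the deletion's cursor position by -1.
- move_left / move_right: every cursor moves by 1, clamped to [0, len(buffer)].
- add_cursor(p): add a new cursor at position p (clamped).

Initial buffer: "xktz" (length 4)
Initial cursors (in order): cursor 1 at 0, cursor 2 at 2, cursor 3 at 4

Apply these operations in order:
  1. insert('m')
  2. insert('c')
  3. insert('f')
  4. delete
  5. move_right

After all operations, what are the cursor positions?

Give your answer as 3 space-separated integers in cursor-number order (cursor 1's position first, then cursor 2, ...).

Answer: 3 7 10

Derivation:
After op 1 (insert('m')): buffer="mxkmtzm" (len 7), cursors c1@1 c2@4 c3@7, authorship 1..2..3
After op 2 (insert('c')): buffer="mcxkmctzmc" (len 10), cursors c1@2 c2@6 c3@10, authorship 11..22..33
After op 3 (insert('f')): buffer="mcfxkmcftzmcf" (len 13), cursors c1@3 c2@8 c3@13, authorship 111..222..333
After op 4 (delete): buffer="mcxkmctzmc" (len 10), cursors c1@2 c2@6 c3@10, authorship 11..22..33
After op 5 (move_right): buffer="mcxkmctzmc" (len 10), cursors c1@3 c2@7 c3@10, authorship 11..22..33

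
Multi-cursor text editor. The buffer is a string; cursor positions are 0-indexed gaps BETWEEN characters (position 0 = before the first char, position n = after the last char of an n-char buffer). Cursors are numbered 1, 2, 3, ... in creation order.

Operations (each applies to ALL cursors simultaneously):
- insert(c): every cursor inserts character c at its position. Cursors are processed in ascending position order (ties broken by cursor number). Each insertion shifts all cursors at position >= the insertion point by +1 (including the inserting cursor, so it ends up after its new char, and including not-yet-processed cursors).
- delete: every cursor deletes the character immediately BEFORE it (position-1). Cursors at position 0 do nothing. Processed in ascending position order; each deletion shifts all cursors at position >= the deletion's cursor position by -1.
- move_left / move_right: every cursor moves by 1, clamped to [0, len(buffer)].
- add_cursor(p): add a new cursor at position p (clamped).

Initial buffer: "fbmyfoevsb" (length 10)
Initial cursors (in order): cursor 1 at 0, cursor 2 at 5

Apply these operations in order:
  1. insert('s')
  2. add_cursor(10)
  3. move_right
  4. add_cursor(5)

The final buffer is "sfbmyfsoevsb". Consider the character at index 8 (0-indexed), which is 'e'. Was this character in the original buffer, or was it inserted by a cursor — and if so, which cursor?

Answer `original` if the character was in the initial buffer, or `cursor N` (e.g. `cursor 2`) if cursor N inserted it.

Answer: original

Derivation:
After op 1 (insert('s')): buffer="sfbmyfsoevsb" (len 12), cursors c1@1 c2@7, authorship 1.....2.....
After op 2 (add_cursor(10)): buffer="sfbmyfsoevsb" (len 12), cursors c1@1 c2@7 c3@10, authorship 1.....2.....
After op 3 (move_right): buffer="sfbmyfsoevsb" (len 12), cursors c1@2 c2@8 c3@11, authorship 1.....2.....
After op 4 (add_cursor(5)): buffer="sfbmyfsoevsb" (len 12), cursors c1@2 c4@5 c2@8 c3@11, authorship 1.....2.....
Authorship (.=original, N=cursor N): 1 . . . . . 2 . . . . .
Index 8: author = original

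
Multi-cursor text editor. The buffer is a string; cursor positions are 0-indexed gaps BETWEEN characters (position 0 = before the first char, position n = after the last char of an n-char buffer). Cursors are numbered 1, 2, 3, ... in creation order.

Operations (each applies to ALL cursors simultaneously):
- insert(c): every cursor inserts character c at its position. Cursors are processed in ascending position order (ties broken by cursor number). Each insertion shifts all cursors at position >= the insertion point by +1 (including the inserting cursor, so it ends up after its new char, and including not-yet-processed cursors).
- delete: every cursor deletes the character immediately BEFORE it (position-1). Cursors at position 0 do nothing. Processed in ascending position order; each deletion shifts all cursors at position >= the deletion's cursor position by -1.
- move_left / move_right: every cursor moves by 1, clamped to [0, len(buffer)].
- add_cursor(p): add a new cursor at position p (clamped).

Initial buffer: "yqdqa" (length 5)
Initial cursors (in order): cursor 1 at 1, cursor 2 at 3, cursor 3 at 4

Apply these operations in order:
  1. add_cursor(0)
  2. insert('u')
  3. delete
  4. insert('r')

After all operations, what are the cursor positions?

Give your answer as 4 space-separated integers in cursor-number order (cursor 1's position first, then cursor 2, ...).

Answer: 3 6 8 1

Derivation:
After op 1 (add_cursor(0)): buffer="yqdqa" (len 5), cursors c4@0 c1@1 c2@3 c3@4, authorship .....
After op 2 (insert('u')): buffer="uyuqduqua" (len 9), cursors c4@1 c1@3 c2@6 c3@8, authorship 4.1..2.3.
After op 3 (delete): buffer="yqdqa" (len 5), cursors c4@0 c1@1 c2@3 c3@4, authorship .....
After op 4 (insert('r')): buffer="ryrqdrqra" (len 9), cursors c4@1 c1@3 c2@6 c3@8, authorship 4.1..2.3.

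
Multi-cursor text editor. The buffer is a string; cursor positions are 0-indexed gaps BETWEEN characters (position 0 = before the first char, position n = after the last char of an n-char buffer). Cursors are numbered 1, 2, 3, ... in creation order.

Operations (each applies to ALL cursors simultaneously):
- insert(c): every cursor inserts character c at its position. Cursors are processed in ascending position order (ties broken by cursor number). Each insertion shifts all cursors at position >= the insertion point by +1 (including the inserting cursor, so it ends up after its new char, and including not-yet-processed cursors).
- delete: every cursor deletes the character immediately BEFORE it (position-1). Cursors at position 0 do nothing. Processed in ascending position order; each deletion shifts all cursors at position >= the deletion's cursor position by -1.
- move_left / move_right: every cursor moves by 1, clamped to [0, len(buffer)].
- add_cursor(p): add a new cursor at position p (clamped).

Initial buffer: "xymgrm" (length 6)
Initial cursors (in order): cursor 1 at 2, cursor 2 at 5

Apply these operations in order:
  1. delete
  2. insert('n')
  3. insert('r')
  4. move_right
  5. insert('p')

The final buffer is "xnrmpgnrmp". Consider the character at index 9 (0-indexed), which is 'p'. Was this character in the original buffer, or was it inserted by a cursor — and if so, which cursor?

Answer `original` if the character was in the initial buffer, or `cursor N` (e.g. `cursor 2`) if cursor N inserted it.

After op 1 (delete): buffer="xmgm" (len 4), cursors c1@1 c2@3, authorship ....
After op 2 (insert('n')): buffer="xnmgnm" (len 6), cursors c1@2 c2@5, authorship .1..2.
After op 3 (insert('r')): buffer="xnrmgnrm" (len 8), cursors c1@3 c2@7, authorship .11..22.
After op 4 (move_right): buffer="xnrmgnrm" (len 8), cursors c1@4 c2@8, authorship .11..22.
After op 5 (insert('p')): buffer="xnrmpgnrmp" (len 10), cursors c1@5 c2@10, authorship .11.1.22.2
Authorship (.=original, N=cursor N): . 1 1 . 1 . 2 2 . 2
Index 9: author = 2

Answer: cursor 2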